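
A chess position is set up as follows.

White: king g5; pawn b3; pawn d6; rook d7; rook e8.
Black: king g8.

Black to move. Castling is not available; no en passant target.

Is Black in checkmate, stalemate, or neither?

Black to move; black king on g8.
In check: yes, from the white rook on e8.
King squares — f7: attacked by Rd7; g7: attacked by Rd7; h7: attacked by Rd7; f8: attacked by Re8; h8: attacked by Re8.
Legal moves for Black: none.
In check with no legal moves → checkmate.

checkmate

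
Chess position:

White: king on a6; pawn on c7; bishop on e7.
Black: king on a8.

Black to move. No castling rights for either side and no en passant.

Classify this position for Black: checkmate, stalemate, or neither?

stalemate

Black to move; black king on a8.
In check: no.
King squares — a7: attacked by Ka6; b7: attacked by Ka6; b8: attacked by Pc7.
Legal moves for Black: none.
Not in check and no legal moves → stalemate.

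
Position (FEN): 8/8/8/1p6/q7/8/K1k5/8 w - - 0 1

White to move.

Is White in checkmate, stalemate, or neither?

checkmate

White to move; white king on a2.
In check: yes, from the black queen on a4.
King squares — a1: attacked by Qa4; b1: attacked by Kc2; b2: attacked by Kc2; a3: attacked by Qa4; b3: attacked by Kc2.
Legal moves for White: none.
In check with no legal moves → checkmate.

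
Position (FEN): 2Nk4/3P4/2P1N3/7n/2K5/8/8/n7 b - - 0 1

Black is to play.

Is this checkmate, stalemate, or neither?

Black to move; black king on d8.
In check: yes, from the white knight on e6.
King squares — c7: attacked by Ne6; d7: attacked by Pc6; e7: attacked by Nc8; c8: attacked by Pd7; e8: attacked by Pd7.
Legal moves for Black: none.
In check with no legal moves → checkmate.

checkmate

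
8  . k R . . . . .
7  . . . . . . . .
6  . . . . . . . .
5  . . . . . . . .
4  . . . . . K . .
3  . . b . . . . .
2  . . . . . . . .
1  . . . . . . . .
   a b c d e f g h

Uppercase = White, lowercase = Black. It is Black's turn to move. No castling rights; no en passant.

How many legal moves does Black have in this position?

Black to move; king on b8.
In check: yes, from the white rook on c8.
Legal moves: Kxc8, Kb7, Ka7.
Count: 3.

3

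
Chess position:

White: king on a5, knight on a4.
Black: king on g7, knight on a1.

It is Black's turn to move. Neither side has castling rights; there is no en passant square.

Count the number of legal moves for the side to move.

10

Black to move; king on g7.
In check: no.
Legal moves: Kh8, Kg8, Kf8, Kh7, Kf7, Kh6, Kg6, Kf6, Nb3+, Nc2.
Count: 10.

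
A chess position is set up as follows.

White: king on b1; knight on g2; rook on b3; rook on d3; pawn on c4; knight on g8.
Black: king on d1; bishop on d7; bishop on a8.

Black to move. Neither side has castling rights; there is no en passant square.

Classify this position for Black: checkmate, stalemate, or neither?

neither

Black to move; black king on d1.
In check: yes, from the white rook on d3.
King squares — c1: attacked by Kb1; e1: attacked by Ng2; c2: attacked by Kb1; d2: attacked by Rd3; e2: available.
Legal moves for Black: Ke2.
Black is in check but has 1 legal move → neither.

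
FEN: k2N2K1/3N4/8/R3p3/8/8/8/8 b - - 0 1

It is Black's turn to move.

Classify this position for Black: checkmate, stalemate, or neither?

checkmate

Black to move; black king on a8.
In check: yes, from the white rook on a5.
King squares — a7: attacked by Ra5; b7: attacked by Nd8; b8: attacked by Nd7.
Legal moves for Black: none.
In check with no legal moves → checkmate.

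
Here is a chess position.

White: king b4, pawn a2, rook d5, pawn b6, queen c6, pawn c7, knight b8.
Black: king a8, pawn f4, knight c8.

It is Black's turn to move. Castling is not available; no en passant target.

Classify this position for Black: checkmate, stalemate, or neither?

Black to move; black king on a8.
In check: yes, from the white queen on c6.
King squares — a7: attacked by Pb6; b7: attacked by Qc6; b8: attacked by Pc7.
Legal moves for Black: none.
In check with no legal moves → checkmate.

checkmate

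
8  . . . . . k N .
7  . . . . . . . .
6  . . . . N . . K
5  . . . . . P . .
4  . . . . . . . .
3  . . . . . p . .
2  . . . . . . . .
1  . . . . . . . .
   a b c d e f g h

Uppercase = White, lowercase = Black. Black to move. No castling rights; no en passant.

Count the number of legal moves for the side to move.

3

Black to move; king on f8.
In check: yes, from the white knight on e6.
Legal moves: Kxg8, Ke8, Kf7.
Count: 3.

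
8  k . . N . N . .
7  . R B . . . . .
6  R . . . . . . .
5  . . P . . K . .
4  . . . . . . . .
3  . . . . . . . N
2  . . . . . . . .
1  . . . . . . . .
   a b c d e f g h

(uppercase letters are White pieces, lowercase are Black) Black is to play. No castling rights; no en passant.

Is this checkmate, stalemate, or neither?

checkmate

Black to move; black king on a8.
In check: yes, from the white rook on a6.
King squares — a7: attacked by Ra6; b7: attacked by Nd8; b8: attacked by Rb7.
Legal moves for Black: none.
In check with no legal moves → checkmate.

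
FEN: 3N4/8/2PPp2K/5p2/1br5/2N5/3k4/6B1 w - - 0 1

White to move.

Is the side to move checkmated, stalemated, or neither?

White to move; white king on h6.
In check: no.
Legal moves for White include: Nf7, Nb7, Nxe6, Kh7, Kg7, Kg6, Kh5, Kg5, Nd5, Nb5, Ne4+, Na4, Ne2, Na2, Nd1, Nb1+, Ba7, Bb6, ... (list truncated; more exist).
White has legal moves and is not in check → neither.

neither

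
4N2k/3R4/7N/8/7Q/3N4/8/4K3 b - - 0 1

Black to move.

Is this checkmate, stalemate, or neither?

Black to move; black king on h8.
In check: no.
King squares — g7: attacked by Rd7; h7: attacked by Rd7; g8: attacked by Nh6.
Legal moves for Black: none.
Not in check and no legal moves → stalemate.

stalemate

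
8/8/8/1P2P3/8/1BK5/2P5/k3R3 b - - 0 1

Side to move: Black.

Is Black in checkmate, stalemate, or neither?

checkmate

Black to move; black king on a1.
In check: yes, from the white rook on e1.
King squares — b1: attacked by Re1; a2: attacked by Bb3; b2: attacked by Kc3.
Legal moves for Black: none.
In check with no legal moves → checkmate.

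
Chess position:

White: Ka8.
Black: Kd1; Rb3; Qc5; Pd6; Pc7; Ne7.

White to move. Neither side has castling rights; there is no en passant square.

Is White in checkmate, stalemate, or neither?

White to move; white king on a8.
In check: no.
King squares — a7: attacked by Qc5; b7: attacked by Rb3; b8: attacked by Rb3.
Legal moves for White: none.
Not in check and no legal moves → stalemate.

stalemate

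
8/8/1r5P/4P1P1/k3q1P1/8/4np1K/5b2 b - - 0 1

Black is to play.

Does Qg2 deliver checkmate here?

yes

After Qg2: white king on h2; in check: yes, from the black queen on g2.
King squares — g1: attacked by Ne2; h1: attacked by Qg2; g2: attacked by Bf1; g3: attacked by Ne2; h3: attacked by Qg2.
White has no legal moves → checkmate.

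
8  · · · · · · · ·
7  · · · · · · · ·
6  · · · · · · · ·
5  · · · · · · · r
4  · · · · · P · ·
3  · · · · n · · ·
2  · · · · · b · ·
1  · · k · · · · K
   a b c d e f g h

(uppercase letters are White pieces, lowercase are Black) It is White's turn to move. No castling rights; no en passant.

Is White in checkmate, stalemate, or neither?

White to move; white king on h1.
In check: yes, from the black rook on h5.
King squares — g1: attacked by Bf2; g2: attacked by Ne3; h2: attacked by Rh5.
Legal moves for White: none.
In check with no legal moves → checkmate.

checkmate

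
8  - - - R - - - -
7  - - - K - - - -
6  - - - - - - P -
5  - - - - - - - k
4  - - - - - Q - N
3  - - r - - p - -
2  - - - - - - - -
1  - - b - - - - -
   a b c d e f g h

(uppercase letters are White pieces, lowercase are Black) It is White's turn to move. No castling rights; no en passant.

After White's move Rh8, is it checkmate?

After Rh8: black king on h5; in check: yes, from the white rook on h8.
King squares — g4: attacked by Qf4; h4: attacked by Qf4; g5: attacked by Qf4; g6: attacked by Nh4; h6: attacked by Qf4.
Black has no legal moves → checkmate.

yes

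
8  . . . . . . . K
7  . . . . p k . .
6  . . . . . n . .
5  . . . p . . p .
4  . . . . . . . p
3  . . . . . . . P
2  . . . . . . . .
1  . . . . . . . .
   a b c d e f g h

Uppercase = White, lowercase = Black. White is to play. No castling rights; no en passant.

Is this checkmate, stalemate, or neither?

White to move; white king on h8.
In check: no.
King squares — g7: attacked by Kf7; h7: attacked by Nf6; g8: attacked by Nf6.
Legal moves for White: none.
Not in check and no legal moves → stalemate.

stalemate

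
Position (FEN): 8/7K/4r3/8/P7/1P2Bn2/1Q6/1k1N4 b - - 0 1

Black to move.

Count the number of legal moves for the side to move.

0

Black to move; king on b1.
In check: yes, from the white queen on b2.
Legal moves: none.
Count: 0.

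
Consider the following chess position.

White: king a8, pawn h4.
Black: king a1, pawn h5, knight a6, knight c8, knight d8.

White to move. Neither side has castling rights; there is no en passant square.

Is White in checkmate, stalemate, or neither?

White to move; white king on a8.
In check: no.
King squares — a7: attacked by Nc8; b7: attacked by Nd8; b8: attacked by Na6.
Legal moves for White: none.
Not in check and no legal moves → stalemate.

stalemate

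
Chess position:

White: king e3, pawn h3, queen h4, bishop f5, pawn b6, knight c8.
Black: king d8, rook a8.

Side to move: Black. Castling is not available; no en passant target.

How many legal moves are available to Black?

1

Black to move; king on d8.
In check: yes, from the white queen on h4.
Legal moves: Ke8.
Count: 1.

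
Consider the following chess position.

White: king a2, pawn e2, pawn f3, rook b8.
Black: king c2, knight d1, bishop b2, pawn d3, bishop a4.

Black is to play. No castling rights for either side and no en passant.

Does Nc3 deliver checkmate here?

yes

After Nc3: white king on a2; in check: yes, from the black knight on c3.
King squares — a1: attacked by Bb2; b1: attacked by Kc2; b2: attacked by Kc2; a3: attacked by Bb2; b3: attacked by Kc2.
White has no legal moves → checkmate.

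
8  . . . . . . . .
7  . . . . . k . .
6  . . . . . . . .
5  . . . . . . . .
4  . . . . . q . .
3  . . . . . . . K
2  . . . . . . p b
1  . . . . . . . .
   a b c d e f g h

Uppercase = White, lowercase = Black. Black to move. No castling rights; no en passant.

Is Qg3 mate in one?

After Qg3: white king on h3; in check: yes, from the black queen on g3.
King squares — g2: attacked by Qg3; h2: attacked by Qg3; g3: attacked by Bh2; g4: attacked by Qg3; h4: attacked by Qg3.
White has no legal moves → checkmate.

yes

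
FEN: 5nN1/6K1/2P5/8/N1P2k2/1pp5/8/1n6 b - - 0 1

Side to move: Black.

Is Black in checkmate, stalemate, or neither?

Black to move; black king on f4.
In check: no.
Legal moves for Black: Nh7, Nd7, Ng6, Ne6+, Kg5, Kf5, Ke5, Kg4, Ke4, Kg3, Kf3, Ke3, Na3, Nd2, c2, b2.
Black has 16 legal moves and is not in check → neither.

neither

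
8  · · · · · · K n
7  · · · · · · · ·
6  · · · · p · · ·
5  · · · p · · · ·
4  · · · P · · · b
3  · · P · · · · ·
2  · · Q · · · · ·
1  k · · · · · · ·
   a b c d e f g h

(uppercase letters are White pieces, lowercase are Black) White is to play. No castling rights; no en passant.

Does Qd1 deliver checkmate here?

no

After Qd1: black king on a1; in check: yes, from the white queen on d1.
Black has 2 legal replies: Kb2, Ka2.
In check but a legal move exists → not checkmate.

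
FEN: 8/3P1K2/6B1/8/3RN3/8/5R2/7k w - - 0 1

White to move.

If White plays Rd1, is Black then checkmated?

yes

After Rd1: black king on h1; in check: yes, from the white rook on d1.
King squares — g1: attacked by Rd1; g2: attacked by Rf2; h2: attacked by Rf2.
Black has no legal moves → checkmate.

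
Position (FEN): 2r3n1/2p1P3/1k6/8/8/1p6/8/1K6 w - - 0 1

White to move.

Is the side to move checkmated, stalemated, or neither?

neither

White to move; white king on b1.
In check: no.
Legal moves for White: Kb2, Kc1, Ka1, e8=Q, e8=R, e8=B, e8=N.
White has 7 legal moves and is not in check → neither.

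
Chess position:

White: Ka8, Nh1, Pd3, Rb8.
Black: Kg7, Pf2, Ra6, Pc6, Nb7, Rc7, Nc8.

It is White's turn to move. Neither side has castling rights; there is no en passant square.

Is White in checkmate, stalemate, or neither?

checkmate

White to move; white king on a8.
In check: yes, from the black rook on a6.
King squares — a7: attacked by Ra6; b7: attacked by Rc7; b8: own rook.
Legal moves for White: none.
In check with no legal moves → checkmate.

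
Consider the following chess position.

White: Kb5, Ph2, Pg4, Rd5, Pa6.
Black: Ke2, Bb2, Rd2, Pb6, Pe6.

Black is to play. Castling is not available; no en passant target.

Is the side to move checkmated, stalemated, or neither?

Black to move; black king on e2.
In check: no.
Legal moves for Black include: Kf3, Ke3, Kf2, Kf1, Ke1, Kd1, Rxd5+, Rd4, Rd3, Rc2, Rd1, Bh8, Bg7, Bf6, Be5, Bd4, Bc3, Ba3, ... (list truncated; more exist).
Black has legal moves and is not in check → neither.

neither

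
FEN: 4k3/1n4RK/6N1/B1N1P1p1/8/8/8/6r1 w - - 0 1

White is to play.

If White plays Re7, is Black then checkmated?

After Re7: black king on e8; in check: yes, from the white rook on e7.
King squares — d7: attacked by Nc5; e7: attacked by Ng6; f7: attacked by Re7; d8: attacked by Ba5; f8: attacked by Ng6.
Black has no legal moves → checkmate.

yes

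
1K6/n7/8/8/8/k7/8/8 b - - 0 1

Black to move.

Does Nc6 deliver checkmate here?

no

After Nc6: white king on b8; in check: yes, from the black knight on c6.
White has 4 legal replies: Kc8, Ka8, Kc7, Kb7.
In check but a legal move exists → not checkmate.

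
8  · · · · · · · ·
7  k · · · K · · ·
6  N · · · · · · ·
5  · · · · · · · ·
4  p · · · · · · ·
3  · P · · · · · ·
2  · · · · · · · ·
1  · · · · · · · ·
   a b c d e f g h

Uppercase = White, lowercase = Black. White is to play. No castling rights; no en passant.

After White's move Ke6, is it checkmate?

After Ke6: black king on a7; in check: no.
Black is not in check, so this cannot be checkmate.

no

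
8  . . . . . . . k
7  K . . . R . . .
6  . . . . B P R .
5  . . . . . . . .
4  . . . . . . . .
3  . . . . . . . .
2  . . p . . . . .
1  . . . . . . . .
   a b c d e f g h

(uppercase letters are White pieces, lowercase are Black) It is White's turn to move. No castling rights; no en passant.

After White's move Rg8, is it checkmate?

After Rg8: black king on h8; in check: yes, from the white rook on g8.
King squares — g7: attacked by Pf6; h7: attacked by Re7; g8: attacked by Be6.
Black has no legal moves → checkmate.

yes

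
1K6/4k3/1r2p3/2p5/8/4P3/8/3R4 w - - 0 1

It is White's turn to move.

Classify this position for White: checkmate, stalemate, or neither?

White to move; white king on b8.
In check: yes, from the black rook on b6.
King squares — a7: available; b7: attacked by Rb6; c7: available; a8: available; c8: available.
Legal moves for White: Kc8, Ka8, Kc7, Ka7.
White is in check but has 4 legal moves → neither.

neither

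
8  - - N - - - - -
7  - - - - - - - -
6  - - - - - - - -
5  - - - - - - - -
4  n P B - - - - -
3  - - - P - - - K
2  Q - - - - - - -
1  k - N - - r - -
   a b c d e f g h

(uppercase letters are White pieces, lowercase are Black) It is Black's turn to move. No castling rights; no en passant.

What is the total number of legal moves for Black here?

0

Black to move; king on a1.
In check: yes, from the white queen on a2.
Legal moves: none.
Count: 0.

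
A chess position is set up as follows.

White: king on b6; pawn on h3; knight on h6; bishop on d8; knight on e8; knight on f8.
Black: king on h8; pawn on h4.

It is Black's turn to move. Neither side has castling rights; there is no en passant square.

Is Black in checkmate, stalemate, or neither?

stalemate

Black to move; black king on h8.
In check: no.
King squares — g7: attacked by Ne8; h7: attacked by Nf8; g8: attacked by Nh6.
Legal moves for Black: none.
Not in check and no legal moves → stalemate.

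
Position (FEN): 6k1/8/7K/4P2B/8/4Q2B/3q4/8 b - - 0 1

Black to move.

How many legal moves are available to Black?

Black to move; king on g8.
In check: no.
Legal moves: Kh8, Kf8, Qd8, Qd7, Qd6+, Qd5, Qa5, Qd4, Qb4, Qxe3+, Qd3, Qc3, Qh2, Qg2, Qf2, Qe2, Qc2, Qb2, Qa2, Qe1, Qd1, Qc1.
Count: 22.

22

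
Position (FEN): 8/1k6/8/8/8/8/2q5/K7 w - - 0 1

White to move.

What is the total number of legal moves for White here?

White to move; king on a1.
In check: no.
Legal moves: none.
Count: 0.

0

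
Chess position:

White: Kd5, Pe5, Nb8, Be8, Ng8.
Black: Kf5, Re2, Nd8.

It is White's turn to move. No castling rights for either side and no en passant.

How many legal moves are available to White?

18

White to move; king on d5.
In check: no.
Legal moves: Ne7+, Nh6+, Nf6, Bf7, Bd7+, Bg6+, Bc6, Bh5, Bb5, Ba4, Nd7, Nc6, Na6, Kd6, Kc5, Kd4, Kc4, e6.
Count: 18.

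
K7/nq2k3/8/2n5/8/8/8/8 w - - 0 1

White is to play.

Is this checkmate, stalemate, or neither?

White to move; white king on a8.
In check: yes, from the black queen on b7.
King squares — a7: attacked by Qb7; b7: attacked by Nc5; b8: attacked by Qb7.
Legal moves for White: none.
In check with no legal moves → checkmate.

checkmate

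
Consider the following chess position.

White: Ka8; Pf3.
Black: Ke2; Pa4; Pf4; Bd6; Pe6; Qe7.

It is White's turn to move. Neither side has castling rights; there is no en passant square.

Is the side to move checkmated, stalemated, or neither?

White to move; white king on a8.
In check: no.
King squares — a7: attacked by Qe7; b7: attacked by Qe7; b8: attacked by Bd6.
Legal moves for White: none.
Not in check and no legal moves → stalemate.

stalemate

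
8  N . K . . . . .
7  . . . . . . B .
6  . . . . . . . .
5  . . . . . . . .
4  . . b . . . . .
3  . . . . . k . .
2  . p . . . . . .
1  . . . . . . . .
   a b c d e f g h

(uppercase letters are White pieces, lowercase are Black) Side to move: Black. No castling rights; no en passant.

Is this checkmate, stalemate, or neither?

neither

Black to move; black king on f3.
In check: no.
Legal moves for Black include: Bg8, Bf7, Be6+, Ba6+, Bd5, Bb5, Bd3, Bb3, Be2, Ba2, Bf1, Kg4, Kf4, Ke4, Kg3, Ke3, Kg2, Kf2, ... (list truncated; more exist).
Black has legal moves and is not in check → neither.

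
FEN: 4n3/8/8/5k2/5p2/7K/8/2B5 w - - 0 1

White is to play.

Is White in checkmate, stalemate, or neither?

White to move; white king on h3.
In check: no.
Legal moves for White: Kh4, Kh2, Kg2, Bxf4, Be3, Ba3, Bd2, Bb2.
White has 8 legal moves and is not in check → neither.

neither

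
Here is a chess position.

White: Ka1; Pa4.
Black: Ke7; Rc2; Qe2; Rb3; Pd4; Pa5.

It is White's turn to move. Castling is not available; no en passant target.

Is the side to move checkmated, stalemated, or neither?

White to move; white king on a1.
In check: no.
King squares — b1: attacked by Rb3; a2: attacked by Rc2; b2: attacked by Rc2.
Legal moves for White: none.
Not in check and no legal moves → stalemate.

stalemate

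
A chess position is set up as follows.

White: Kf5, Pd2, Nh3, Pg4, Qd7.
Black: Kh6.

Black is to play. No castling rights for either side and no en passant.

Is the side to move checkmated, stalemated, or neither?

Black to move; black king on h6.
In check: no.
King squares — g5: attacked by Nh3; h5: attacked by Pg4; g6: attacked by Kf5; g7: attacked by Qd7; h7: attacked by Qd7.
Legal moves for Black: none.
Not in check and no legal moves → stalemate.

stalemate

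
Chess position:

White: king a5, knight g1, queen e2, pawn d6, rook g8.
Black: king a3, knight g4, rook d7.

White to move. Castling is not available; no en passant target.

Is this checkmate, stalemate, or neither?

White to move; white king on a5.
In check: no.
Legal moves for White include: Rh8, Rf8, Re8, Rd8, Rc8, Rb8, Ra8, Rg7, Rg6, Rg5, Rxg4, Kb6, Ka6, Kb5, Qe8, Qe7, Qe6, Qa6, ... (list truncated; more exist).
White has legal moves and is not in check → neither.

neither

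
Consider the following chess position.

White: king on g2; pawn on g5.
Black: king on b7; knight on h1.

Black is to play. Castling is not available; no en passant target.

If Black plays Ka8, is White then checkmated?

no

After Ka8: white king on g2; in check: no.
White is not in check, so this cannot be checkmate.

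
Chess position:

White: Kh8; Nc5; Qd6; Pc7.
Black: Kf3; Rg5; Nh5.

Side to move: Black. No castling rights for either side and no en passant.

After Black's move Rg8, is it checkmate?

After Rg8: white king on h8; in check: yes, from the black rook on g8.
White has 2 legal replies: Kxg8, Kh7.
In check but a legal move exists → not checkmate.

no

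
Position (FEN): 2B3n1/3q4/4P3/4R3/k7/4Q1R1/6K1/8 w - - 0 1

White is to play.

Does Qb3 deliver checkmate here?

After Qb3: black king on a4; in check: yes, from the white queen on b3.
King squares — a3: attacked by Qb3; b3: attacked by Rg3; b4: attacked by Qb3; a5: attacked by Re5; b5: attacked by Qb3.
Black has no legal moves → checkmate.

yes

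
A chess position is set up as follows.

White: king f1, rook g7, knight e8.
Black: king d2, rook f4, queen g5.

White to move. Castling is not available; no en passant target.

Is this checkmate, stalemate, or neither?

White to move; white king on f1.
In check: yes, from the black rook on f4.
King squares — e1: attacked by Kd2; g1: attacked by Qg5; e2: attacked by Kd2; f2: attacked by Rf4; g2: attacked by Qg5.
Legal moves for White: none.
In check with no legal moves → checkmate.

checkmate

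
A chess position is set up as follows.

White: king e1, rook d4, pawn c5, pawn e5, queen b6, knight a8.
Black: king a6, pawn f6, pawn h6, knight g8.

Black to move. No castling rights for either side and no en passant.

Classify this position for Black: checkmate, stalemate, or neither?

Black to move; black king on a6.
In check: yes, from the white queen on b6.
King squares — a5: attacked by Qb6; b5: attacked by Qb6; b6: attacked by Pc5; a7: attacked by Qb6; b7: attacked by Qb6.
Legal moves for Black: none.
In check with no legal moves → checkmate.

checkmate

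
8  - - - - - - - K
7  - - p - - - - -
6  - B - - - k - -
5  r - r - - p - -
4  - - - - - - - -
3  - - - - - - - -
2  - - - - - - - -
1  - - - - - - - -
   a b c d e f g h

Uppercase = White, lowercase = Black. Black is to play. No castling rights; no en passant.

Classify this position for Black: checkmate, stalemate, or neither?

neither

Black to move; black king on f6.
In check: no.
Legal moves for Black include: Kf7, Ke7, Kg6, Ke6, Kg5, Ke5, Rc6, Re5, Rd5, Rcb5, Rc4, Rc3, Rc2, Rc1, Ra8+, Ra7, Ra6, Rab5, ... (list truncated; more exist).
Black has legal moves and is not in check → neither.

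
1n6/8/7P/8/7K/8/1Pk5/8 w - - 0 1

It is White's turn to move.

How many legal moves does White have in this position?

White to move; king on h4.
In check: no.
Legal moves: Kh5, Kg5, Kg4, Kh3, Kg3, h7, b3, b4.
Count: 8.

8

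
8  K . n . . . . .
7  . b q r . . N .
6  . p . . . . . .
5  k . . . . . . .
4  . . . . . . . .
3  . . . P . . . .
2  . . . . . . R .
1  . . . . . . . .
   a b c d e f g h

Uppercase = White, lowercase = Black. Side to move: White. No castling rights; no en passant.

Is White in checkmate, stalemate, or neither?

checkmate

White to move; white king on a8.
In check: yes, from the black bishop on b7.
King squares — a7: attacked by Nc8; b7: attacked by Qc7; b8: attacked by Qc7.
Legal moves for White: none.
In check with no legal moves → checkmate.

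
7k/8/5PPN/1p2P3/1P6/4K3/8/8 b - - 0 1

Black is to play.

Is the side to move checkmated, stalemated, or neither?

Black to move; black king on h8.
In check: no.
King squares — g7: attacked by Pf6; h7: attacked by Pg6; g8: attacked by Nh6.
Legal moves for Black: none.
Not in check and no legal moves → stalemate.

stalemate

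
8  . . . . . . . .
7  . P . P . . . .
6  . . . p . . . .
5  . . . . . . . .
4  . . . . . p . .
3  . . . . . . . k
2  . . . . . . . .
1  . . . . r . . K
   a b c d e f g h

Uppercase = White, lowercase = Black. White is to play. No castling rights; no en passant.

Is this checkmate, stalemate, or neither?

White to move; white king on h1.
In check: yes, from the black rook on e1.
King squares — g1: attacked by Re1; g2: attacked by Kh3; h2: attacked by Kh3.
Legal moves for White: none.
In check with no legal moves → checkmate.

checkmate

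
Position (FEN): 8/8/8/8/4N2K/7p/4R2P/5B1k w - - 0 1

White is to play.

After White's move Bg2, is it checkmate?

no

After Bg2: black king on h1; in check: yes, from the white bishop on g2.
Black has 3 legal replies: Kxh2, Kg1, hxg2.
In check but a legal move exists → not checkmate.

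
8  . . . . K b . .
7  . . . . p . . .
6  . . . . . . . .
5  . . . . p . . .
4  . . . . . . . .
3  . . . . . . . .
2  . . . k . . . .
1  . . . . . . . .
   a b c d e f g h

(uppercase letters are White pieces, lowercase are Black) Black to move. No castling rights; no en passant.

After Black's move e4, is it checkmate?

After e4: white king on e8; in check: no.
White is not in check, so this cannot be checkmate.

no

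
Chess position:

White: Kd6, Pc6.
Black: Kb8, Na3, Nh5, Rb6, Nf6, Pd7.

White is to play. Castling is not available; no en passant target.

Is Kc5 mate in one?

After Kc5: black king on b8; in check: no.
Black is not in check, so this cannot be checkmate.

no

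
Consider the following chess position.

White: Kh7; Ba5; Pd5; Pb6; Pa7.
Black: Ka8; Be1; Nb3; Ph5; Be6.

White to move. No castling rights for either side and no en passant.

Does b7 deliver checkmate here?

After b7: black king on a8; in check: yes, from the white pawn on b7.
Black has 2 legal replies: Kxb7, Kxa7.
In check but a legal move exists → not checkmate.

no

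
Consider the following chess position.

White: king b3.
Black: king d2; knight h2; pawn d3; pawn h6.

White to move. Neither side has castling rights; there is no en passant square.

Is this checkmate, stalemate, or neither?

White to move; white king on b3.
In check: no.
Legal moves for White: Kc4, Kb4, Ka4, Ka3, Kb2, Ka2.
White has 6 legal moves and is not in check → neither.

neither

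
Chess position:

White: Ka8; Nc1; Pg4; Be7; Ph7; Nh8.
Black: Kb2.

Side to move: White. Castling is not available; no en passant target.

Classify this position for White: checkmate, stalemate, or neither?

neither

White to move; white king on a8.
In check: no.
Legal moves for White include: Nf7, Ng6, Kb8, Kb7, Ka7, Bf8, Bd8, Bf6+, Bd6, Bg5, Bc5, Bh4, Bb4, Ba3+, Nd3+, Nb3, Ne2, Na2, ... (list truncated; more exist).
White has legal moves and is not in check → neither.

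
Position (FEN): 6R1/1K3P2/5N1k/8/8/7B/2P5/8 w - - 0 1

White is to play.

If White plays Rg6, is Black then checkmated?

no

After Rg6: black king on h6; in check: yes, from the white rook on g6.
Black has 1 legal reply: Kxg6.
In check but a legal move exists → not checkmate.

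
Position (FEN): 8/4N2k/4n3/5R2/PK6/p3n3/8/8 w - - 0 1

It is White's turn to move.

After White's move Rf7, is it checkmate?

After Rf7: black king on h7; in check: yes, from the white rook on f7.
Black has 3 legal replies: Kh8, Kh6, Ng7.
In check but a legal move exists → not checkmate.

no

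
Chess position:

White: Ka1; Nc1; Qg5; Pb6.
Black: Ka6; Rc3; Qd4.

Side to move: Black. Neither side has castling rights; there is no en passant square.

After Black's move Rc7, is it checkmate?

After Rc7: white king on a1; in check: yes, from the black queen on d4.
White has 2 legal replies: Ka2, Kb1.
In check but a legal move exists → not checkmate.

no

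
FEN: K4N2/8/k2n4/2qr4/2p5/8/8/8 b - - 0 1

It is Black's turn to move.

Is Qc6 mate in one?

After Qc6: white king on a8; in check: yes, from the black queen on c6.
White has 1 legal reply: Kb8.
In check but a legal move exists → not checkmate.

no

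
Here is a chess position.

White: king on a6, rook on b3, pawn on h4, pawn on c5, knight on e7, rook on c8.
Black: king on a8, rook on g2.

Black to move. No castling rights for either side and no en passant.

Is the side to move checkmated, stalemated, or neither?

checkmate

Black to move; black king on a8.
In check: yes, from the white rook on c8.
King squares — a7: attacked by Ka6; b7: attacked by Rb3; b8: attacked by Rb3.
Legal moves for Black: none.
In check with no legal moves → checkmate.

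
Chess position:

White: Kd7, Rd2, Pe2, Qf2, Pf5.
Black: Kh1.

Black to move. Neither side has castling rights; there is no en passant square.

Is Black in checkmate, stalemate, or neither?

Black to move; black king on h1.
In check: no.
King squares — g1: attacked by Qf2; g2: attacked by Qf2; h2: attacked by Qf2.
Legal moves for Black: none.
Not in check and no legal moves → stalemate.

stalemate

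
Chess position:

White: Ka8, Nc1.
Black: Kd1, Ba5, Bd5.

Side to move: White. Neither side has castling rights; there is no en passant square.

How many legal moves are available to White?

2

White to move; king on a8.
In check: yes, from the black bishop on d5.
Legal moves: Kb8, Ka7.
Count: 2.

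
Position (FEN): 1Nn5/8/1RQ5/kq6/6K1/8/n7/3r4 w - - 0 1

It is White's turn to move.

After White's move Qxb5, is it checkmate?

yes

After Qxb5: black king on a5; in check: yes, from the white queen on b5.
King squares — a4: attacked by Qb5; b4: attacked by Qb5; b5: attacked by Rb6; a6: attacked by Qb5; b6: attacked by Qb5.
Black has no legal moves → checkmate.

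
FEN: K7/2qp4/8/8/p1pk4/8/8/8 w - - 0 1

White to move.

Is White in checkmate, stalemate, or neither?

White to move; white king on a8.
In check: no.
King squares — a7: attacked by Qc7; b7: attacked by Qc7; b8: attacked by Qc7.
Legal moves for White: none.
Not in check and no legal moves → stalemate.

stalemate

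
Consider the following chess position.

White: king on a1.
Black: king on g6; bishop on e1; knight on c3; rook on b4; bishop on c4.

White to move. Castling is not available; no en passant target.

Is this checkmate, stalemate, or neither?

White to move; white king on a1.
In check: no.
King squares — b1: attacked by Nc3; a2: attacked by Nc3; b2: attacked by Rb4.
Legal moves for White: none.
Not in check and no legal moves → stalemate.

stalemate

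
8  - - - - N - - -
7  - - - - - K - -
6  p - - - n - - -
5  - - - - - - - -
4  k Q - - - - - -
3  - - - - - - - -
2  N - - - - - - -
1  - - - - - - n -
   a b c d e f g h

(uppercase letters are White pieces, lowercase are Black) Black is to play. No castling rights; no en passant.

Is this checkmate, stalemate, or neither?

Black to move; black king on a4.
In check: yes, from the white queen on b4.
King squares — a3: attacked by Qb4; b3: attacked by Qb4; b4: attacked by Na2; a5: attacked by Qb4; b5: attacked by Qb4.
Legal moves for Black: none.
In check with no legal moves → checkmate.

checkmate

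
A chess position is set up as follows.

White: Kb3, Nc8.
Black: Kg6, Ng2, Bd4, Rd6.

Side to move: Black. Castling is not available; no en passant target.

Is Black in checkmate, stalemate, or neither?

neither

Black to move; black king on g6.
In check: no.
Legal moves for Black include: Kh7, Kg7, Kf7, Kh6, Kf6, Kh5, Kg5, Kf5, Rd8, Rd7, Rf6, Re6, Rc6, Rb6+, Ra6, Rd5, Bh8, Bg7, ... (list truncated; more exist).
Black has legal moves and is not in check → neither.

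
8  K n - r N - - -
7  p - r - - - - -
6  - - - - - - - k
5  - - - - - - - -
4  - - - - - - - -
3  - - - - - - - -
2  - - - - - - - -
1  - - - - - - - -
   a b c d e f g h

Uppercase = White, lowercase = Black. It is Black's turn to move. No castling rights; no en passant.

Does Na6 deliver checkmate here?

yes

After Na6: white king on a8; in check: yes, from the black rook on d8.
King squares — a7: attacked by Rc7; b7: attacked by Rc7; b8: attacked by Na6.
White has no legal moves → checkmate.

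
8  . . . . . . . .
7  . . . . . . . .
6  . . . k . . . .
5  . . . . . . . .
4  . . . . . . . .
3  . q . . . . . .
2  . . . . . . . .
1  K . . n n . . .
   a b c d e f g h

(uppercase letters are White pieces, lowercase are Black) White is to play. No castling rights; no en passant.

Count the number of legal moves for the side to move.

0

White to move; king on a1.
In check: no.
Legal moves: none.
Count: 0.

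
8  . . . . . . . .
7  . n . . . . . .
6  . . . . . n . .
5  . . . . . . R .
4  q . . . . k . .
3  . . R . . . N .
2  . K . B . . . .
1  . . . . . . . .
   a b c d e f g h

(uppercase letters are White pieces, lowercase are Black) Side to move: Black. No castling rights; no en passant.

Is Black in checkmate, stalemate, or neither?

checkmate

Black to move; black king on f4.
In check: yes, from the white bishop on d2.
King squares — e3: attacked by Bd2; f3: attacked by Rc3; g3: attacked by Rc3; e4: attacked by Ng3; g4: attacked by Rg5; e5: attacked by Rg5; f5: attacked by Ng3; g5: attacked by Bd2.
Legal moves for Black: none.
In check with no legal moves → checkmate.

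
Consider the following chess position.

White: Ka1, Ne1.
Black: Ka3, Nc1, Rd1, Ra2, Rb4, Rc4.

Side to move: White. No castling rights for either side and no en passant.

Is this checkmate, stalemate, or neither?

checkmate

White to move; white king on a1.
In check: yes, from the black rook on a2.
King squares — b1: attacked by Rb4; a2: attacked by Nc1; b2: attacked by Ra2.
Legal moves for White: none.
In check with no legal moves → checkmate.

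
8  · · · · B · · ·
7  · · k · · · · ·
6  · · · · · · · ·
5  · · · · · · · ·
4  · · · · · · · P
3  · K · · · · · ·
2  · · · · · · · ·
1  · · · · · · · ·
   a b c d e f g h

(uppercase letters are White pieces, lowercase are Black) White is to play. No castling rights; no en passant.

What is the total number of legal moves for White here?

16

White to move; king on b3.
In check: no.
Legal moves: Bf7, Bd7, Bg6, Bc6, Bh5, Bb5, Ba4, Kc4, Kb4, Ka4, Kc3, Ka3, Kc2, Kb2, Ka2, h5.
Count: 16.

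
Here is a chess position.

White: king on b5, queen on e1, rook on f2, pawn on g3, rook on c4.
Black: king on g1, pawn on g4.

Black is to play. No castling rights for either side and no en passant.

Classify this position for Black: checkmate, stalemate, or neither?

Black to move; black king on g1.
In check: yes, from the white queen on e1.
King squares — f1: attacked by Qe1; h1: attacked by Qe1; f2: attacked by Qe1; g2: attacked by Rf2; h2: attacked by Rf2.
Legal moves for Black: none.
In check with no legal moves → checkmate.

checkmate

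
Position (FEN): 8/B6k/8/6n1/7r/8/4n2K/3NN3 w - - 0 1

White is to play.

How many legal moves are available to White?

1

White to move; king on h2.
In check: yes, from the black rook on h4.
Legal moves: Kg2.
Count: 1.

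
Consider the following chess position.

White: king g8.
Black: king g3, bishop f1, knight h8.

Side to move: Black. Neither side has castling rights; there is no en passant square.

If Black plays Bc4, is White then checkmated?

After Bc4: white king on g8; in check: yes, from the black bishop on c4.
White has 4 legal replies: Kxh8, Kf8, Kh7, Kg7.
In check but a legal move exists → not checkmate.

no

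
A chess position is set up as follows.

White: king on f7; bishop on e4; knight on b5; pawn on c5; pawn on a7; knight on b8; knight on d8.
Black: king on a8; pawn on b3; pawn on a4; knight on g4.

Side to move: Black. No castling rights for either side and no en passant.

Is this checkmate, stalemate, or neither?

Black to move; black king on a8.
In check: yes, from the white bishop on e4.
King squares — a7: attacked by Nb5; b7: attacked by Be4; b8: attacked by Pa7.
Legal moves for Black: none.
In check with no legal moves → checkmate.

checkmate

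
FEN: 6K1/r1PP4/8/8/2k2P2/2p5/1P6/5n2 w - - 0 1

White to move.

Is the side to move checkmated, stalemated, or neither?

neither

White to move; white king on g8.
In check: no.
Legal moves for White: Kh8, Kf8, Kh7, Kg7, Kf7, bxc3, d8=Q, d8=R, d8=B, d8=N, c8=Q+, c8=R+, c8=B, c8=N, f5, b3+, b4.
White has 17 legal moves and is not in check → neither.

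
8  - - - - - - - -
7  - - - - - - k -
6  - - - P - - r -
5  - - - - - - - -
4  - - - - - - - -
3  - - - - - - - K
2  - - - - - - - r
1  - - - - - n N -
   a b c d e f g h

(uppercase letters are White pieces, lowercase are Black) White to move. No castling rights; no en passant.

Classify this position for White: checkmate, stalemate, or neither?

White to move; white king on h3.
In check: yes, from the black rook on h2.
King squares — g2: attacked by Rh2; h2: attacked by Nf1; g3: attacked by Nf1; g4: attacked by Rg6; h4: attacked by Rh2.
Legal moves for White: none.
In check with no legal moves → checkmate.

checkmate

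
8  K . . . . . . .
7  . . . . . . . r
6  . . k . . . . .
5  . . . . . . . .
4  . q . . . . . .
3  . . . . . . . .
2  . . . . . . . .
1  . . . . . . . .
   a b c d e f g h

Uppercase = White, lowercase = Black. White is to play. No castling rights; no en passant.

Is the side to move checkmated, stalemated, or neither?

White to move; white king on a8.
In check: no.
King squares — a7: attacked by Rh7; b7: attacked by Qb4; b8: attacked by Qb4.
Legal moves for White: none.
Not in check and no legal moves → stalemate.

stalemate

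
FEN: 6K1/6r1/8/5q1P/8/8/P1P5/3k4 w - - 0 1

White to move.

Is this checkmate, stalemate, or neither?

White to move; white king on g8.
In check: yes, from the black rook on g7.
King squares — f7: attacked by Qf5; g7: available; h7: attacked by Qf5; f8: attacked by Qf5; h8: available.
Legal moves for White: Kh8, Kxg7.
White is in check but has 2 legal moves → neither.

neither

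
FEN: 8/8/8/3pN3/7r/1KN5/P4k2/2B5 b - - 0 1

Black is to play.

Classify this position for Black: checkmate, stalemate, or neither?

Black to move; black king on f2.
In check: no.
Legal moves for Black include: Rh8, Rh7, Rh6, Rh5, Rg4, Rf4, Re4, Rd4, Rc4, Rb4+, Ra4, Rh3, Rh2, Rh1, Kg3, Kg2, Kg1, Kf1, ... (list truncated; more exist).
Black has legal moves and is not in check → neither.

neither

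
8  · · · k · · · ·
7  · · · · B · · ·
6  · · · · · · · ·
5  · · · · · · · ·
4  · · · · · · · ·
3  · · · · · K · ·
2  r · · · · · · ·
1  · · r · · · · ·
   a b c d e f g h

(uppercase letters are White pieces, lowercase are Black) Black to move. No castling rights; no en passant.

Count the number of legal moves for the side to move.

5

Black to move; king on d8.
In check: yes, from the white bishop on e7.
Legal moves: Ke8, Kc8, Kxe7, Kd7, Kc7.
Count: 5.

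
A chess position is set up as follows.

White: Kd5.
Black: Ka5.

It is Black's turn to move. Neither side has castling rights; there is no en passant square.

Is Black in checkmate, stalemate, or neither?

neither

Black to move; black king on a5.
In check: no.
Legal moves for Black: Kb6, Ka6, Kb5, Kb4, Ka4.
Black has 5 legal moves and is not in check → neither.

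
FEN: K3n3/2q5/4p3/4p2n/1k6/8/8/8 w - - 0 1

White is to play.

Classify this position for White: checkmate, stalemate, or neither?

White to move; white king on a8.
In check: no.
King squares — a7: attacked by Qc7; b7: attacked by Qc7; b8: attacked by Qc7.
Legal moves for White: none.
Not in check and no legal moves → stalemate.

stalemate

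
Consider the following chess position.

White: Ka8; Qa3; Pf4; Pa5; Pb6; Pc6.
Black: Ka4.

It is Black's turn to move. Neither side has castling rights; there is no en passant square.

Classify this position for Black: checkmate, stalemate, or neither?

neither

Black to move; black king on a4.
In check: yes, from the white queen on a3.
Legal moves for Black: Kb5, Kxa3.
Black is in check but has 2 legal moves → neither.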